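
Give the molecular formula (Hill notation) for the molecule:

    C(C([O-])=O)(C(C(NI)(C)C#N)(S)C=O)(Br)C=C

Heavy atoms from the SMILES: 1 Br, 9 C, 1 I, 2 N, 3 O, 1 S.
Implicit hydrogens by atom environment:
  5 × C: no H
  2 × C: 1 H each → 2
  2 × O: no H
  1 × Br: no H
  1 × C: 3 H
  1 × C: 2 H
  1 × I: no H
  1 × N: 1 H
  1 × N: no H
  1 × O (charge -1): no H
  1 × S: 1 H
  Total hydrogens = 9.
Net charge -1.
Molecular formula: C9H9BrIN2O3S-

C9H9BrIN2O3S-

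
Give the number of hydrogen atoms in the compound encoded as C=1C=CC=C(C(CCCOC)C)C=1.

Hydrogens are implicit in SMILES; fill each atom to its normal valence:
  5 × C (aromatic): 1 H each → 5
  3 × C: 2 H each → 6
  2 × C: 3 H each → 6
  1 × C: 1 H
  1 × C (aromatic): no H
  1 × O: no H
  Total hydrogens = 18.

18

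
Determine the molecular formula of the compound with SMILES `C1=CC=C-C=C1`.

Heavy atoms from the SMILES: 6 C.
Implicit hydrogens by atom environment:
  6 × C (aromatic): 1 H each → 6
  Total hydrogens = 6.
Molecular formula: C6H6

C6H6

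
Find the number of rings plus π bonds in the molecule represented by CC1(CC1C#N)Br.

Molecular formula from the SMILES: C5H6BrN.
DoU = (2C + 2 + N − H − X)/2 = (2·5 + 2 + 1 − 6 − 1)/2 = 6/2 = 3.
(Structurally: 1 ring(s) + 2 π bond(s) = 3.)

3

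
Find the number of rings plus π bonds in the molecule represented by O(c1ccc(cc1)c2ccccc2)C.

Molecular formula from the SMILES: C13H12O.
DoU = (2C + 2 + N − H − X)/2 = (2·13 + 2 + 0 − 12 − 0)/2 = 16/2 = 8.
(Structurally: 2 ring(s) + 6 π bond(s) = 8.)

8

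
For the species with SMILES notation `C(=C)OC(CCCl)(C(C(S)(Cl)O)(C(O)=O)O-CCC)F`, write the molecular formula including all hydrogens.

Heavy atoms from the SMILES: 11 C, 2 Cl, 1 F, 5 O, 1 S.
Implicit hydrogens by atom environment:
  5 × C: 2 H each → 10
  4 × C: no H
  3 × O: no H
  2 × Cl: no H
  2 × O: 1 H each → 2
  1 × C: 3 H
  1 × C: 1 H
  1 × F: no H
  1 × S: 1 H
  Total hydrogens = 17.
Molecular formula: C11H17Cl2FO5S

C11H17Cl2FO5S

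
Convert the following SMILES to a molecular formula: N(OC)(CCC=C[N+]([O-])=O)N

C5H11N3O3

Heavy atoms from the SMILES: 5 C, 3 N, 3 O.
Implicit hydrogens by atom environment:
  2 × C: 2 H each → 4
  2 × C: 1 H each → 2
  2 × O: no H
  1 × C: 3 H
  1 × N: 2 H
  1 × N: no H
  1 × N (charge +1): no H
  1 × O (charge -1): no H
  Total hydrogens = 11.
Molecular formula: C5H11N3O3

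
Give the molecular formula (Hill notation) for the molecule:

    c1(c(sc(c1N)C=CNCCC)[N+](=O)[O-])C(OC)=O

C11H15N3O4S

Heavy atoms from the SMILES: 11 C, 3 N, 4 O, 1 S.
Implicit hydrogens by atom environment:
  4 × C (aromatic): no H
  3 × O: no H
  2 × C: 3 H each → 6
  2 × C: 2 H each → 4
  2 × C: 1 H each → 2
  1 × C: no H
  1 × N: 2 H
  1 × N: 1 H
  1 × N (charge +1): no H
  1 × O (charge -1): no H
  1 × S (aromatic): no H
  Total hydrogens = 15.
Molecular formula: C11H15N3O4S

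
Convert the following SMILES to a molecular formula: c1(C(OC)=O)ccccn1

Heavy atoms from the SMILES: 7 C, 1 N, 2 O.
Implicit hydrogens by atom environment:
  4 × C (aromatic): 1 H each → 4
  2 × O: no H
  1 × C: 3 H
  1 × C (aromatic): no H
  1 × C: no H
  1 × N (aromatic): no H
  Total hydrogens = 7.
Molecular formula: C7H7NO2

C7H7NO2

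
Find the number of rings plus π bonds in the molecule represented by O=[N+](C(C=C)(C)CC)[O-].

2

Molecular formula from the SMILES: C6H11NO2.
DoU = (2C + 2 + N − H − X)/2 = (2·6 + 2 + 1 − 11 − 0)/2 = 4/2 = 2.
(Structurally: 0 ring(s) + 2 π bond(s) = 2.)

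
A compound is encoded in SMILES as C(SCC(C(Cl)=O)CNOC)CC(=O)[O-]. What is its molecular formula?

Heavy atoms from the SMILES: 8 C, 1 Cl, 1 N, 4 O, 1 S.
Implicit hydrogens by atom environment:
  4 × C: 2 H each → 8
  3 × O: no H
  2 × C: no H
  1 × C: 3 H
  1 × C: 1 H
  1 × Cl: no H
  1 × N: 1 H
  1 × O (charge -1): no H
  1 × S: no H
  Total hydrogens = 13.
Net charge -1.
Molecular formula: C8H13ClNO4S-

C8H13ClNO4S-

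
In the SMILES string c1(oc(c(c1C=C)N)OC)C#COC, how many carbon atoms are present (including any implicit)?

The symbol for carbon appears 10 times in the SMILES. Lowercase c denotes aromatic carbon and counts toward C.

10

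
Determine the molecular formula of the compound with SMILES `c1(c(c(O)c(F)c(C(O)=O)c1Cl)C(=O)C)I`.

Heavy atoms from the SMILES: 9 C, 1 Cl, 1 F, 1 I, 4 O.
Implicit hydrogens by atom environment:
  6 × C (aromatic): no H
  2 × C: no H
  2 × O: 1 H each → 2
  2 × O: no H
  1 × C: 3 H
  1 × Cl: no H
  1 × F: no H
  1 × I: no H
  Total hydrogens = 5.
Molecular formula: C9H5ClFIO4

C9H5ClFIO4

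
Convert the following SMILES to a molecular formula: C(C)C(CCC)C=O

C7H14O

Heavy atoms from the SMILES: 7 C, 1 O.
Implicit hydrogens by atom environment:
  3 × C: 2 H each → 6
  2 × C: 3 H each → 6
  2 × C: 1 H each → 2
  1 × O: no H
  Total hydrogens = 14.
Molecular formula: C7H14O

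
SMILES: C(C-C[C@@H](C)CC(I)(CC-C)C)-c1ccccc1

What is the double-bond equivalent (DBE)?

Molecular formula from the SMILES: C17H27I.
DoU = (2C + 2 + N − H − X)/2 = (2·17 + 2 + 0 − 27 − 1)/2 = 8/2 = 4.
(Structurally: 1 ring(s) + 3 π bond(s) = 4.)

4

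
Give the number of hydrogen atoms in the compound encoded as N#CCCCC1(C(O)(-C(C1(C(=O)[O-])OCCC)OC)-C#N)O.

Hydrogens are implicit in SMILES; fill each atom to its normal valence:
  6 × C: no H
  5 × C: 2 H each → 10
  3 × O: no H
  2 × C: 3 H each → 6
  2 × N: no H
  2 × O: 1 H each → 2
  1 × C: 1 H
  1 × O (charge -1): no H
  Total hydrogens = 19.

19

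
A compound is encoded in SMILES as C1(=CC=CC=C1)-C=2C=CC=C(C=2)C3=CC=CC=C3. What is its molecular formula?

C18H14

Heavy atoms from the SMILES: 18 C.
Implicit hydrogens by atom environment:
  14 × C (aromatic): 1 H each → 14
  4 × C (aromatic): no H
  Total hydrogens = 14.
Molecular formula: C18H14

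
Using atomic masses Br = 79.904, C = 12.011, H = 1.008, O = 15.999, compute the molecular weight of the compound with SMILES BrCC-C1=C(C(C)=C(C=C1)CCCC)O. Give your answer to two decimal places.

271.20

Molecular formula: C13H19BrO.
M = 1×79.904 + 13×12.011 + 19×1.008 + 1×15.999 = 271.20 g/mol.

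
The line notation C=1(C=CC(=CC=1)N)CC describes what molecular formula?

C8H11N

Heavy atoms from the SMILES: 8 C, 1 N.
Implicit hydrogens by atom environment:
  4 × C (aromatic): 1 H each → 4
  2 × C (aromatic): no H
  1 × C: 3 H
  1 × C: 2 H
  1 × N: 2 H
  Total hydrogens = 11.
Molecular formula: C8H11N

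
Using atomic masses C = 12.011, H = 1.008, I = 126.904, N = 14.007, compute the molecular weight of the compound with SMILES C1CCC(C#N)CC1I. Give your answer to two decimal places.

Molecular formula: C7H10IN.
M = 7×12.011 + 10×1.008 + 1×126.904 + 1×14.007 = 235.07 g/mol.

235.07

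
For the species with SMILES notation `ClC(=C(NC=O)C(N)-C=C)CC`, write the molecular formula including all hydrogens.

C8H13ClN2O

Heavy atoms from the SMILES: 8 C, 1 Cl, 2 N, 1 O.
Implicit hydrogens by atom environment:
  3 × C: 1 H each → 3
  2 × C: 2 H each → 4
  2 × C: no H
  1 × C: 3 H
  1 × Cl: no H
  1 × N: 2 H
  1 × N: 1 H
  1 × O: no H
  Total hydrogens = 13.
Molecular formula: C8H13ClN2O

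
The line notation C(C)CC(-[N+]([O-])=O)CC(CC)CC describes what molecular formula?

Heavy atoms from the SMILES: 10 C, 1 N, 2 O.
Implicit hydrogens by atom environment:
  5 × C: 2 H each → 10
  3 × C: 3 H each → 9
  2 × C: 1 H each → 2
  1 × N (charge +1): no H
  1 × O: no H
  1 × O (charge -1): no H
  Total hydrogens = 21.
Molecular formula: C10H21NO2

C10H21NO2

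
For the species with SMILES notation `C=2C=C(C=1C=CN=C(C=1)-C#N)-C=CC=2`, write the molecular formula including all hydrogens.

C12H8N2

Heavy atoms from the SMILES: 12 C, 2 N.
Implicit hydrogens by atom environment:
  8 × C (aromatic): 1 H each → 8
  3 × C (aromatic): no H
  1 × C: no H
  1 × N (aromatic): no H
  1 × N: no H
  Total hydrogens = 8.
Molecular formula: C12H8N2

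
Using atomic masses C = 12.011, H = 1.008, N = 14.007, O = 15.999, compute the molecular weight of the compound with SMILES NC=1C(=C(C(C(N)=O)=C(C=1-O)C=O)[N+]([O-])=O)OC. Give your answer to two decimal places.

Molecular formula: C9H9N3O6.
M = 9×12.011 + 9×1.008 + 3×14.007 + 6×15.999 = 255.19 g/mol.

255.19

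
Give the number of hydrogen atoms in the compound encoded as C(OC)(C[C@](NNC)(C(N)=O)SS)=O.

Hydrogens are implicit in SMILES; fill each atom to its normal valence:
  3 × C: no H
  3 × O: no H
  2 × C: 3 H each → 6
  2 × N: 1 H each → 2
  1 × C: 2 H
  1 × N: 2 H
  1 × S: 1 H
  1 × S: no H
  Total hydrogens = 13.

13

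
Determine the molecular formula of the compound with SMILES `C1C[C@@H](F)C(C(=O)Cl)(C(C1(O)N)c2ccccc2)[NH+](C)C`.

C15H21ClFN2O2+

Heavy atoms from the SMILES: 15 C, 1 Cl, 1 F, 2 N, 2 O.
Implicit hydrogens by atom environment:
  5 × C (aromatic): 1 H each → 5
  3 × C: no H
  2 × C: 3 H each → 6
  2 × C: 2 H each → 4
  2 × C: 1 H each → 2
  1 × C (aromatic): no H
  1 × Cl: no H
  1 × F: no H
  1 × N: 2 H
  1 × N (charge +1): 1 H
  1 × O: 1 H
  1 × O: no H
  Total hydrogens = 21.
Net charge +1.
Molecular formula: C15H21ClFN2O2+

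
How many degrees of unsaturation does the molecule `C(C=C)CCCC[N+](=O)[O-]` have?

2

Molecular formula from the SMILES: C7H13NO2.
DoU = (2C + 2 + N − H − X)/2 = (2·7 + 2 + 1 − 13 − 0)/2 = 4/2 = 2.
(Structurally: 0 ring(s) + 2 π bond(s) = 2.)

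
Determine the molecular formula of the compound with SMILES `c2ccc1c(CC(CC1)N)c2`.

Heavy atoms from the SMILES: 10 C, 1 N.
Implicit hydrogens by atom environment:
  4 × C (aromatic): 1 H each → 4
  3 × C: 2 H each → 6
  2 × C (aromatic): no H
  1 × C: 1 H
  1 × N: 2 H
  Total hydrogens = 13.
Molecular formula: C10H13N

C10H13N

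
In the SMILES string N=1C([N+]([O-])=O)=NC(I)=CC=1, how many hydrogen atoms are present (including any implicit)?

Hydrogens are implicit in SMILES; fill each atom to its normal valence:
  2 × C (aromatic): 1 H each → 2
  2 × C (aromatic): no H
  2 × N (aromatic): no H
  1 × I: no H
  1 × N (charge +1): no H
  1 × O: no H
  1 × O (charge -1): no H
  Total hydrogens = 2.

2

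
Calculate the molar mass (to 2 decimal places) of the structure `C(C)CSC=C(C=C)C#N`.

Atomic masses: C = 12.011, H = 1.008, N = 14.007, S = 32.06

153.24

Molecular formula: C8H11NS.
M = 8×12.011 + 11×1.008 + 1×14.007 + 1×32.06 = 153.24 g/mol.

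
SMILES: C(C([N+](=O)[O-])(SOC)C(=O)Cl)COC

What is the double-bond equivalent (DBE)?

2

Molecular formula from the SMILES: C6H10ClNO5S.
DoU = (2C + 2 + N − H − X)/2 = (2·6 + 2 + 1 − 10 − 1)/2 = 4/2 = 2.
(Structurally: 0 ring(s) + 2 π bond(s) = 2.)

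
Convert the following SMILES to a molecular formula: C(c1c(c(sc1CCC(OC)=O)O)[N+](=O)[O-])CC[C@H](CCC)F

Heavy atoms from the SMILES: 15 C, 1 F, 1 N, 5 O, 1 S.
Implicit hydrogens by atom environment:
  7 × C: 2 H each → 14
  4 × C (aromatic): no H
  3 × O: no H
  2 × C: 3 H each → 6
  1 × C: 1 H
  1 × C: no H
  1 × F: no H
  1 × N (charge +1): no H
  1 × O: 1 H
  1 × O (charge -1): no H
  1 × S (aromatic): no H
  Total hydrogens = 22.
Molecular formula: C15H22FNO5S

C15H22FNO5S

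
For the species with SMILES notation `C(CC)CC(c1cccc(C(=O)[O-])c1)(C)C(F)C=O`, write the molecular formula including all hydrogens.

C15H18FO3-

Heavy atoms from the SMILES: 15 C, 1 F, 3 O.
Implicit hydrogens by atom environment:
  4 × C (aromatic): 1 H each → 4
  3 × C: 2 H each → 6
  2 × C: 3 H each → 6
  2 × C: 1 H each → 2
  2 × C: no H
  2 × C (aromatic): no H
  2 × O: no H
  1 × F: no H
  1 × O (charge -1): no H
  Total hydrogens = 18.
Net charge -1.
Molecular formula: C15H18FO3-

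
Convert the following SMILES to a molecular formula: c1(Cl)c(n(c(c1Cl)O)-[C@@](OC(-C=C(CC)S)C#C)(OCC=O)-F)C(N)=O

C15H15Cl2FN2O5S

Heavy atoms from the SMILES: 15 C, 2 Cl, 1 F, 2 N, 5 O, 1 S.
Implicit hydrogens by atom environment:
  4 × C: 1 H each → 4
  4 × C (aromatic): no H
  4 × C: no H
  4 × O: no H
  2 × C: 2 H each → 4
  2 × Cl: no H
  1 × C: 3 H
  1 × F: no H
  1 × N: 2 H
  1 × N (aromatic): no H
  1 × O: 1 H
  1 × S: 1 H
  Total hydrogens = 15.
Molecular formula: C15H15Cl2FN2O5S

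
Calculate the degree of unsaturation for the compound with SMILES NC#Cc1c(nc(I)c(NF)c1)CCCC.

Molecular formula from the SMILES: C11H13FIN3.
DoU = (2C + 2 + N − H − X)/2 = (2·11 + 2 + 3 − 13 − 2)/2 = 12/2 = 6.
(Structurally: 1 ring(s) + 5 π bond(s) = 6.)

6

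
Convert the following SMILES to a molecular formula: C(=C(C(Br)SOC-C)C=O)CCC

C9H15BrO2S

Heavy atoms from the SMILES: 1 Br, 9 C, 2 O, 1 S.
Implicit hydrogens by atom environment:
  3 × C: 2 H each → 6
  3 × C: 1 H each → 3
  2 × C: 3 H each → 6
  2 × O: no H
  1 × Br: no H
  1 × C: no H
  1 × S: no H
  Total hydrogens = 15.
Molecular formula: C9H15BrO2S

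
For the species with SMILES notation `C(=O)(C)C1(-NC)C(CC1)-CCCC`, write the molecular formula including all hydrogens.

C11H21NO

Heavy atoms from the SMILES: 11 C, 1 N, 1 O.
Implicit hydrogens by atom environment:
  5 × C: 2 H each → 10
  3 × C: 3 H each → 9
  2 × C: no H
  1 × C: 1 H
  1 × N: 1 H
  1 × O: no H
  Total hydrogens = 21.
Molecular formula: C11H21NO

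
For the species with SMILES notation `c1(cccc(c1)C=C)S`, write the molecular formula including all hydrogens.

C8H8S

Heavy atoms from the SMILES: 8 C, 1 S.
Implicit hydrogens by atom environment:
  4 × C (aromatic): 1 H each → 4
  2 × C (aromatic): no H
  1 × C: 2 H
  1 × C: 1 H
  1 × S: 1 H
  Total hydrogens = 8.
Molecular formula: C8H8S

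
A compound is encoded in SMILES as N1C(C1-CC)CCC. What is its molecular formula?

Heavy atoms from the SMILES: 7 C, 1 N.
Implicit hydrogens by atom environment:
  3 × C: 2 H each → 6
  2 × C: 3 H each → 6
  2 × C: 1 H each → 2
  1 × N: 1 H
  Total hydrogens = 15.
Molecular formula: C7H15N

C7H15N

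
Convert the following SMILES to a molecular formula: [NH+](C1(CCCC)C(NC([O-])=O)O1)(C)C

C9H18N2O3

Heavy atoms from the SMILES: 9 C, 2 N, 3 O.
Implicit hydrogens by atom environment:
  3 × C: 3 H each → 9
  3 × C: 2 H each → 6
  2 × C: no H
  2 × O: no H
  1 × C: 1 H
  1 × N: 1 H
  1 × N (charge +1): 1 H
  1 × O (charge -1): no H
  Total hydrogens = 18.
Molecular formula: C9H18N2O3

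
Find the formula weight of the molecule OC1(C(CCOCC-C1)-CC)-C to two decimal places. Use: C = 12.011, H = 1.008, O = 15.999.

172.27

Molecular formula: C10H20O2.
M = 10×12.011 + 20×1.008 + 2×15.999 = 172.27 g/mol.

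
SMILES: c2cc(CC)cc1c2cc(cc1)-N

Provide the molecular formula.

C12H13N

Heavy atoms from the SMILES: 12 C, 1 N.
Implicit hydrogens by atom environment:
  6 × C (aromatic): 1 H each → 6
  4 × C (aromatic): no H
  1 × C: 3 H
  1 × C: 2 H
  1 × N: 2 H
  Total hydrogens = 13.
Molecular formula: C12H13N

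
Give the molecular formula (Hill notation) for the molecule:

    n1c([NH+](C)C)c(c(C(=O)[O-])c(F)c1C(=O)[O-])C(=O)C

Heavy atoms from the SMILES: 11 C, 1 F, 2 N, 5 O.
Implicit hydrogens by atom environment:
  5 × C (aromatic): no H
  3 × C: 3 H each → 9
  3 × C: no H
  3 × O: no H
  2 × O (charge -1): no H
  1 × F: no H
  1 × N (charge +1): 1 H
  1 × N (aromatic): no H
  Total hydrogens = 10.
Net charge -1.
Molecular formula: C11H10FN2O5-

C11H10FN2O5-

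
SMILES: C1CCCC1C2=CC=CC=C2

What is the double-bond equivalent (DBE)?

Molecular formula from the SMILES: C11H14.
DoU = (2C + 2 + N − H − X)/2 = (2·11 + 2 + 0 − 14 − 0)/2 = 10/2 = 5.
(Structurally: 2 ring(s) + 3 π bond(s) = 5.)

5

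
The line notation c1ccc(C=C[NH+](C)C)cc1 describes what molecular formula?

C10H14N+

Heavy atoms from the SMILES: 10 C, 1 N.
Implicit hydrogens by atom environment:
  5 × C (aromatic): 1 H each → 5
  2 × C: 3 H each → 6
  2 × C: 1 H each → 2
  1 × C (aromatic): no H
  1 × N (charge +1): 1 H
  Total hydrogens = 14.
Net charge +1.
Molecular formula: C10H14N+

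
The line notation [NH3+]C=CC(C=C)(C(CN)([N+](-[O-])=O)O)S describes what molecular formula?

C7H14N3O3S+

Heavy atoms from the SMILES: 7 C, 3 N, 3 O, 1 S.
Implicit hydrogens by atom environment:
  3 × C: 1 H each → 3
  2 × C: 2 H each → 4
  2 × C: no H
  1 × N (charge +1): 3 H
  1 × N: 2 H
  1 × N (charge +1): no H
  1 × O: 1 H
  1 × O: no H
  1 × O (charge -1): no H
  1 × S: 1 H
  Total hydrogens = 14.
Net charge +1.
Molecular formula: C7H14N3O3S+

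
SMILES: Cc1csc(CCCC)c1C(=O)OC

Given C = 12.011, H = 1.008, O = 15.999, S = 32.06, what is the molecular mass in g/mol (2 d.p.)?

212.31

Molecular formula: C11H16O2S.
M = 11×12.011 + 16×1.008 + 2×15.999 + 1×32.06 = 212.31 g/mol.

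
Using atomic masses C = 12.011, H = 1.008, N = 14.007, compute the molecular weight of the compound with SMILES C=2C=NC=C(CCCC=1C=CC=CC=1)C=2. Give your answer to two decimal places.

197.28

Molecular formula: C14H15N.
M = 14×12.011 + 15×1.008 + 1×14.007 = 197.28 g/mol.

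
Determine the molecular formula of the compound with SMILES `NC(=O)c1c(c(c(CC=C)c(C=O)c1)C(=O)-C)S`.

Heavy atoms from the SMILES: 13 C, 1 N, 3 O, 1 S.
Implicit hydrogens by atom environment:
  5 × C (aromatic): no H
  3 × O: no H
  2 × C: 2 H each → 4
  2 × C: 1 H each → 2
  2 × C: no H
  1 × C: 3 H
  1 × C (aromatic): 1 H
  1 × N: 2 H
  1 × S: 1 H
  Total hydrogens = 13.
Molecular formula: C13H13NO3S

C13H13NO3S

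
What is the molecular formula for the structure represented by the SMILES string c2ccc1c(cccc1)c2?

Heavy atoms from the SMILES: 10 C.
Implicit hydrogens by atom environment:
  8 × C (aromatic): 1 H each → 8
  2 × C (aromatic): no H
  Total hydrogens = 8.
Molecular formula: C10H8

C10H8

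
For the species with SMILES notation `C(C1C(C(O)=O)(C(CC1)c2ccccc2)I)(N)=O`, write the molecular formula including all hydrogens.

C13H14INO3

Heavy atoms from the SMILES: 13 C, 1 I, 1 N, 3 O.
Implicit hydrogens by atom environment:
  5 × C (aromatic): 1 H each → 5
  3 × C: no H
  2 × C: 2 H each → 4
  2 × C: 1 H each → 2
  2 × O: no H
  1 × C (aromatic): no H
  1 × I: no H
  1 × N: 2 H
  1 × O: 1 H
  Total hydrogens = 14.
Molecular formula: C13H14INO3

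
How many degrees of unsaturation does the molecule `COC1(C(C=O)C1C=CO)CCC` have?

Molecular formula from the SMILES: C10H16O3.
DoU = (2C + 2 + N − H − X)/2 = (2·10 + 2 + 0 − 16 − 0)/2 = 6/2 = 3.
(Structurally: 1 ring(s) + 2 π bond(s) = 3.)

3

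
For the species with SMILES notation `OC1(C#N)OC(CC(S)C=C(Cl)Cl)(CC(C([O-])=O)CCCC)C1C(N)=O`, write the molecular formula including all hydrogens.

Heavy atoms from the SMILES: 16 C, 2 Cl, 2 N, 5 O, 1 S.
Implicit hydrogens by atom environment:
  6 × C: no H
  5 × C: 2 H each → 10
  4 × C: 1 H each → 4
  3 × O: no H
  2 × Cl: no H
  1 × C: 3 H
  1 × N: 2 H
  1 × N: no H
  1 × O: 1 H
  1 × O (charge -1): no H
  1 × S: 1 H
  Total hydrogens = 21.
Net charge -1.
Molecular formula: C16H21Cl2N2O5S-

C16H21Cl2N2O5S-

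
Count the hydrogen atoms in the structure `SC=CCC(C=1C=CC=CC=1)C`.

14

Hydrogens are implicit in SMILES; fill each atom to its normal valence:
  5 × C (aromatic): 1 H each → 5
  3 × C: 1 H each → 3
  1 × C: 3 H
  1 × C: 2 H
  1 × C (aromatic): no H
  1 × S: 1 H
  Total hydrogens = 14.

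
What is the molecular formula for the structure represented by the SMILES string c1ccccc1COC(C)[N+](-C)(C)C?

C12H20NO+

Heavy atoms from the SMILES: 12 C, 1 N, 1 O.
Implicit hydrogens by atom environment:
  5 × C (aromatic): 1 H each → 5
  4 × C: 3 H each → 12
  1 × C: 2 H
  1 × C: 1 H
  1 × C (aromatic): no H
  1 × N (charge +1): no H
  1 × O: no H
  Total hydrogens = 20.
Net charge +1.
Molecular formula: C12H20NO+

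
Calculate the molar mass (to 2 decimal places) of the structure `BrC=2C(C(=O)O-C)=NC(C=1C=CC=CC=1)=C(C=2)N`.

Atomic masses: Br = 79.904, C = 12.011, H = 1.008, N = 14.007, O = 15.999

307.15

Molecular formula: C13H11BrN2O2.
M = 1×79.904 + 13×12.011 + 11×1.008 + 2×14.007 + 2×15.999 = 307.15 g/mol.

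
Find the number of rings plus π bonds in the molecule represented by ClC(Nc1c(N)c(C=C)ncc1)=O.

6

Molecular formula from the SMILES: C8H8ClN3O.
DoU = (2C + 2 + N − H − X)/2 = (2·8 + 2 + 3 − 8 − 1)/2 = 12/2 = 6.
(Structurally: 1 ring(s) + 5 π bond(s) = 6.)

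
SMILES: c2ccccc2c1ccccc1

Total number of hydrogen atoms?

10

Hydrogens are implicit in SMILES; fill each atom to its normal valence:
  10 × C (aromatic): 1 H each → 10
  2 × C (aromatic): no H
  Total hydrogens = 10.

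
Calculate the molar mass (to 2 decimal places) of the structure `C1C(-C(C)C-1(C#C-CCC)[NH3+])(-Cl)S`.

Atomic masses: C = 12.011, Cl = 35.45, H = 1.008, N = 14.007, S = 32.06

218.76

Molecular formula: C10H17ClNS+.
M = 10×12.011 + 1×35.45 + 17×1.008 + 1×14.007 + 1×32.06 = 218.76 g/mol.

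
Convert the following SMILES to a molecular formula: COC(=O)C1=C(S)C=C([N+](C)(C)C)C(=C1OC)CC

C14H22NO3S+

Heavy atoms from the SMILES: 14 C, 1 N, 3 O, 1 S.
Implicit hydrogens by atom environment:
  6 × C: 3 H each → 18
  5 × C (aromatic): no H
  3 × O: no H
  1 × C: 2 H
  1 × C (aromatic): 1 H
  1 × C: no H
  1 × N (charge +1): no H
  1 × S: 1 H
  Total hydrogens = 22.
Net charge +1.
Molecular formula: C14H22NO3S+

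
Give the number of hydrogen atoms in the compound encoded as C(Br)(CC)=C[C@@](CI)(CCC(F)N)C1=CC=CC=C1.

Hydrogens are implicit in SMILES; fill each atom to its normal valence:
  5 × C (aromatic): 1 H each → 5
  4 × C: 2 H each → 8
  2 × C: 1 H each → 2
  2 × C: no H
  1 × Br: no H
  1 × C: 3 H
  1 × C (aromatic): no H
  1 × F: no H
  1 × I: no H
  1 × N: 2 H
  Total hydrogens = 20.

20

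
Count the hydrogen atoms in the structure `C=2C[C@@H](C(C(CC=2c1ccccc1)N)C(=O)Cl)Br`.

Hydrogens are implicit in SMILES; fill each atom to its normal valence:
  5 × C (aromatic): 1 H each → 5
  4 × C: 1 H each → 4
  2 × C: 2 H each → 4
  2 × C: no H
  1 × Br: no H
  1 × C (aromatic): no H
  1 × Cl: no H
  1 × N: 2 H
  1 × O: no H
  Total hydrogens = 15.

15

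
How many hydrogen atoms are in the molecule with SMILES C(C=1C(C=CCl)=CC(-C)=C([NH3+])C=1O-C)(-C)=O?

15

Hydrogens are implicit in SMILES; fill each atom to its normal valence:
  5 × C (aromatic): no H
  3 × C: 3 H each → 9
  2 × C: 1 H each → 2
  2 × O: no H
  1 × C (aromatic): 1 H
  1 × C: no H
  1 × Cl: no H
  1 × N (charge +1): 3 H
  Total hydrogens = 15.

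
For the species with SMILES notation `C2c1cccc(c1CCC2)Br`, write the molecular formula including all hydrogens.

Heavy atoms from the SMILES: 1 Br, 10 C.
Implicit hydrogens by atom environment:
  4 × C: 2 H each → 8
  3 × C (aromatic): 1 H each → 3
  3 × C (aromatic): no H
  1 × Br: no H
  Total hydrogens = 11.
Molecular formula: C10H11Br

C10H11Br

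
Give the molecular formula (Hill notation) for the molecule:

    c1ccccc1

Heavy atoms from the SMILES: 6 C.
Implicit hydrogens by atom environment:
  6 × C (aromatic): 1 H each → 6
  Total hydrogens = 6.
Molecular formula: C6H6

C6H6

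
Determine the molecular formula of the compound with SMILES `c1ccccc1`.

C6H6

Heavy atoms from the SMILES: 6 C.
Implicit hydrogens by atom environment:
  6 × C (aromatic): 1 H each → 6
  Total hydrogens = 6.
Molecular formula: C6H6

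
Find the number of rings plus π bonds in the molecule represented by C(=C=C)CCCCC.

2

Molecular formula from the SMILES: C8H14.
DoU = (2C + 2 + N − H − X)/2 = (2·8 + 2 + 0 − 14 − 0)/2 = 4/2 = 2.
(Structurally: 0 ring(s) + 2 π bond(s) = 2.)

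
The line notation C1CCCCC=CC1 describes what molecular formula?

Heavy atoms from the SMILES: 8 C.
Implicit hydrogens by atom environment:
  6 × C: 2 H each → 12
  2 × C: 1 H each → 2
  Total hydrogens = 14.
Molecular formula: C8H14

C8H14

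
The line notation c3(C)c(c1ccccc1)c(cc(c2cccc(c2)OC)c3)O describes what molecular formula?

Heavy atoms from the SMILES: 20 C, 2 O.
Implicit hydrogens by atom environment:
  11 × C (aromatic): 1 H each → 11
  7 × C (aromatic): no H
  2 × C: 3 H each → 6
  1 × O: 1 H
  1 × O: no H
  Total hydrogens = 18.
Molecular formula: C20H18O2

C20H18O2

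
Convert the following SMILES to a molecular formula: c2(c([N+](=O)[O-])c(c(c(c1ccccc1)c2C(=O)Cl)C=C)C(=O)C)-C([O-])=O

C18H11ClNO6-

Heavy atoms from the SMILES: 18 C, 1 Cl, 1 N, 6 O.
Implicit hydrogens by atom environment:
  7 × C (aromatic): no H
  5 × C (aromatic): 1 H each → 5
  4 × O: no H
  3 × C: no H
  2 × O (charge -1): no H
  1 × C: 3 H
  1 × C: 2 H
  1 × C: 1 H
  1 × Cl: no H
  1 × N (charge +1): no H
  Total hydrogens = 11.
Net charge -1.
Molecular formula: C18H11ClNO6-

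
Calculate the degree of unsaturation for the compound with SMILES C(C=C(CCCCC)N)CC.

Molecular formula from the SMILES: C10H21N.
DoU = (2C + 2 + N − H − X)/2 = (2·10 + 2 + 1 − 21 − 0)/2 = 2/2 = 1.
(Structurally: 0 ring(s) + 1 π bond(s) = 1.)

1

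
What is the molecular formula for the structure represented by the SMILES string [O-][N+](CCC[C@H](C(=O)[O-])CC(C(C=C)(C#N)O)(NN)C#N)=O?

Heavy atoms from the SMILES: 12 C, 5 N, 5 O.
Implicit hydrogens by atom environment:
  5 × C: 2 H each → 10
  5 × C: no H
  2 × C: 1 H each → 2
  2 × N: no H
  2 × O: no H
  2 × O (charge -1): no H
  1 × N: 2 H
  1 × N: 1 H
  1 × N (charge +1): no H
  1 × O: 1 H
  Total hydrogens = 16.
Net charge -1.
Molecular formula: C12H16N5O5-

C12H16N5O5-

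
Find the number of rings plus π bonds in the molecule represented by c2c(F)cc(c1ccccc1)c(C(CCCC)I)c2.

Molecular formula from the SMILES: C17H18FI.
DoU = (2C + 2 + N − H − X)/2 = (2·17 + 2 + 0 − 18 − 2)/2 = 16/2 = 8.
(Structurally: 2 ring(s) + 6 π bond(s) = 8.)

8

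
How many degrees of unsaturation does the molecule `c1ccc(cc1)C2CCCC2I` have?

Molecular formula from the SMILES: C11H13I.
DoU = (2C + 2 + N − H − X)/2 = (2·11 + 2 + 0 − 13 − 1)/2 = 10/2 = 5.
(Structurally: 2 ring(s) + 3 π bond(s) = 5.)

5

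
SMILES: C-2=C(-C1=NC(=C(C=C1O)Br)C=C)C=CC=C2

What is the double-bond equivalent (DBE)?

Molecular formula from the SMILES: C13H10BrNO.
DoU = (2C + 2 + N − H − X)/2 = (2·13 + 2 + 1 − 10 − 1)/2 = 18/2 = 9.
(Structurally: 2 ring(s) + 7 π bond(s) = 9.)

9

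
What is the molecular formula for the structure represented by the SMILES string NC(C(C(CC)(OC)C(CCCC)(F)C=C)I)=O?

C13H23FINO2

Heavy atoms from the SMILES: 13 C, 1 F, 1 I, 1 N, 2 O.
Implicit hydrogens by atom environment:
  5 × C: 2 H each → 10
  3 × C: 3 H each → 9
  3 × C: no H
  2 × C: 1 H each → 2
  2 × O: no H
  1 × F: no H
  1 × I: no H
  1 × N: 2 H
  Total hydrogens = 23.
Molecular formula: C13H23FINO2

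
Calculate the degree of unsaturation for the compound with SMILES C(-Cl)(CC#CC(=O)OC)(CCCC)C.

Molecular formula from the SMILES: C11H17ClO2.
DoU = (2C + 2 + N − H − X)/2 = (2·11 + 2 + 0 − 17 − 1)/2 = 6/2 = 3.
(Structurally: 0 ring(s) + 3 π bond(s) = 3.)

3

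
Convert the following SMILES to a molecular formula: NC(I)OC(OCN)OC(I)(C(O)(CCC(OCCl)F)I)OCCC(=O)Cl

C12H20Cl2FI3N2O7

Heavy atoms from the SMILES: 12 C, 2 Cl, 1 F, 3 I, 2 N, 7 O.
Implicit hydrogens by atom environment:
  6 × C: 2 H each → 12
  6 × O: no H
  3 × C: 1 H each → 3
  3 × C: no H
  3 × I: no H
  2 × Cl: no H
  2 × N: 2 H each → 4
  1 × F: no H
  1 × O: 1 H
  Total hydrogens = 20.
Molecular formula: C12H20Cl2FI3N2O7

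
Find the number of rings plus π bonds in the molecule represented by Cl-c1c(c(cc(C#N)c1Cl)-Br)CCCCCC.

6

Molecular formula from the SMILES: C13H14BrCl2N.
DoU = (2C + 2 + N − H − X)/2 = (2·13 + 2 + 1 − 14 − 3)/2 = 12/2 = 6.
(Structurally: 1 ring(s) + 5 π bond(s) = 6.)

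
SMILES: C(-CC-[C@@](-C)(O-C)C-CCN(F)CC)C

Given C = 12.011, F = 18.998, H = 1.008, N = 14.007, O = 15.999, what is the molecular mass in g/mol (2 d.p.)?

Molecular formula: C12H26FNO.
M = 12×12.011 + 1×18.998 + 26×1.008 + 1×14.007 + 1×15.999 = 219.34 g/mol.

219.34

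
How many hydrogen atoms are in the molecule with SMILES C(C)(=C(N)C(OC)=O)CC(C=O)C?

Hydrogens are implicit in SMILES; fill each atom to its normal valence:
  3 × C: 3 H each → 9
  3 × C: no H
  3 × O: no H
  2 × C: 1 H each → 2
  1 × C: 2 H
  1 × N: 2 H
  Total hydrogens = 15.

15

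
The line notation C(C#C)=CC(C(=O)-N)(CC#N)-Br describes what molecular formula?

Heavy atoms from the SMILES: 1 Br, 8 C, 2 N, 1 O.
Implicit hydrogens by atom environment:
  4 × C: no H
  3 × C: 1 H each → 3
  1 × Br: no H
  1 × C: 2 H
  1 × N: 2 H
  1 × N: no H
  1 × O: no H
  Total hydrogens = 7.
Molecular formula: C8H7BrN2O

C8H7BrN2O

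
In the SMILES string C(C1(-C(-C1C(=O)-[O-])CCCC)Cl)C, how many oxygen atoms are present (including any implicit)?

The symbol for oxygen appears 2 times in the SMILES.

2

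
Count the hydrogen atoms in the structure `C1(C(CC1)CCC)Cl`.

13

Hydrogens are implicit in SMILES; fill each atom to its normal valence:
  4 × C: 2 H each → 8
  2 × C: 1 H each → 2
  1 × C: 3 H
  1 × Cl: no H
  Total hydrogens = 13.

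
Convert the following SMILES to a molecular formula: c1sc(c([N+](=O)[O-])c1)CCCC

C8H11NO2S

Heavy atoms from the SMILES: 8 C, 1 N, 2 O, 1 S.
Implicit hydrogens by atom environment:
  3 × C: 2 H each → 6
  2 × C (aromatic): 1 H each → 2
  2 × C (aromatic): no H
  1 × C: 3 H
  1 × N (charge +1): no H
  1 × O: no H
  1 × O (charge -1): no H
  1 × S (aromatic): no H
  Total hydrogens = 11.
Molecular formula: C8H11NO2S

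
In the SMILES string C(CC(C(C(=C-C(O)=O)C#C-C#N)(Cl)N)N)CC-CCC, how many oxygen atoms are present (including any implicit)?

The symbol for oxygen appears 2 times in the SMILES.

2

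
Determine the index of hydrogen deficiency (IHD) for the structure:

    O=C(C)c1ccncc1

Molecular formula from the SMILES: C7H7NO.
DoU = (2C + 2 + N − H − X)/2 = (2·7 + 2 + 1 − 7 − 0)/2 = 10/2 = 5.
(Structurally: 1 ring(s) + 4 π bond(s) = 5.)

5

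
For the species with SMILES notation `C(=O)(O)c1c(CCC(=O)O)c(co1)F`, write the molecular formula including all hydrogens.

Heavy atoms from the SMILES: 8 C, 1 F, 5 O.
Implicit hydrogens by atom environment:
  3 × C (aromatic): no H
  2 × C: 2 H each → 4
  2 × C: no H
  2 × O: 1 H each → 2
  2 × O: no H
  1 × C (aromatic): 1 H
  1 × F: no H
  1 × O (aromatic): no H
  Total hydrogens = 7.
Molecular formula: C8H7FO5

C8H7FO5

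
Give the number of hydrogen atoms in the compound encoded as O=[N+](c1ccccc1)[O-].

Hydrogens are implicit in SMILES; fill each atom to its normal valence:
  5 × C (aromatic): 1 H each → 5
  1 × C (aromatic): no H
  1 × N (charge +1): no H
  1 × O: no H
  1 × O (charge -1): no H
  Total hydrogens = 5.

5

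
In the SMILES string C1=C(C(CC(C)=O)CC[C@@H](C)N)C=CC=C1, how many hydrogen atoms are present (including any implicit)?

21

Hydrogens are implicit in SMILES; fill each atom to its normal valence:
  5 × C (aromatic): 1 H each → 5
  3 × C: 2 H each → 6
  2 × C: 3 H each → 6
  2 × C: 1 H each → 2
  1 × C: no H
  1 × C (aromatic): no H
  1 × N: 2 H
  1 × O: no H
  Total hydrogens = 21.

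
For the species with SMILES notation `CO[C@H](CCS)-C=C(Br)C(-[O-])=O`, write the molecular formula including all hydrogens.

Heavy atoms from the SMILES: 1 Br, 7 C, 3 O, 1 S.
Implicit hydrogens by atom environment:
  2 × C: 2 H each → 4
  2 × C: 1 H each → 2
  2 × C: no H
  2 × O: no H
  1 × Br: no H
  1 × C: 3 H
  1 × O (charge -1): no H
  1 × S: 1 H
  Total hydrogens = 10.
Net charge -1.
Molecular formula: C7H10BrO3S-

C7H10BrO3S-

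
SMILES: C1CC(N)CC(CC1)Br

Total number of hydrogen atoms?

Hydrogens are implicit in SMILES; fill each atom to its normal valence:
  5 × C: 2 H each → 10
  2 × C: 1 H each → 2
  1 × Br: no H
  1 × N: 2 H
  Total hydrogens = 14.

14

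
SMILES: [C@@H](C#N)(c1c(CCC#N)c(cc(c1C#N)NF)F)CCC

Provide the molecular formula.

C15H14F2N4

Heavy atoms from the SMILES: 15 C, 2 F, 4 N.
Implicit hydrogens by atom environment:
  5 × C (aromatic): no H
  4 × C: 2 H each → 8
  3 × C: no H
  3 × N: no H
  2 × F: no H
  1 × C: 3 H
  1 × C (aromatic): 1 H
  1 × C: 1 H
  1 × N: 1 H
  Total hydrogens = 14.
Molecular formula: C15H14F2N4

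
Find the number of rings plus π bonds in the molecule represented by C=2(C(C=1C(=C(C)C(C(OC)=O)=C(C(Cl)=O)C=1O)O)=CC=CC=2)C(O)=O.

Molecular formula from the SMILES: C17H13ClO7.
DoU = (2C + 2 + N − H − X)/2 = (2·17 + 2 + 0 − 13 − 1)/2 = 22/2 = 11.
(Structurally: 2 ring(s) + 9 π bond(s) = 11.)

11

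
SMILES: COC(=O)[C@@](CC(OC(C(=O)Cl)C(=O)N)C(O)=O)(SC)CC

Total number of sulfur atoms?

1

The symbol for sulfur appears 1 time in the SMILES.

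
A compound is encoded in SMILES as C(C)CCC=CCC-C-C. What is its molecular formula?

C10H20

Heavy atoms from the SMILES: 10 C.
Implicit hydrogens by atom environment:
  6 × C: 2 H each → 12
  2 × C: 3 H each → 6
  2 × C: 1 H each → 2
  Total hydrogens = 20.
Molecular formula: C10H20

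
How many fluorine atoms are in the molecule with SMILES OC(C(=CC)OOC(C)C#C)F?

The symbol for fluorine appears 1 time in the SMILES.

1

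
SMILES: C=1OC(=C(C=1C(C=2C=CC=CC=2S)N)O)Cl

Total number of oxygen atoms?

2

The symbol for oxygen appears 2 times in the SMILES.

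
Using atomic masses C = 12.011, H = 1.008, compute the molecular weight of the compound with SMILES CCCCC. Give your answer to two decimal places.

Molecular formula: C5H12.
M = 5×12.011 + 12×1.008 = 72.15 g/mol.

72.15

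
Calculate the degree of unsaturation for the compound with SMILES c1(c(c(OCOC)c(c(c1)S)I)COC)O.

Molecular formula from the SMILES: C10H13IO4S.
DoU = (2C + 2 + N − H − X)/2 = (2·10 + 2 + 0 − 13 − 1)/2 = 8/2 = 4.
(Structurally: 1 ring(s) + 3 π bond(s) = 4.)

4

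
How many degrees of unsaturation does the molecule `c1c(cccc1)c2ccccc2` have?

Molecular formula from the SMILES: C12H10.
DoU = (2C + 2 + N − H − X)/2 = (2·12 + 2 + 0 − 10 − 0)/2 = 16/2 = 8.
(Structurally: 2 ring(s) + 6 π bond(s) = 8.)

8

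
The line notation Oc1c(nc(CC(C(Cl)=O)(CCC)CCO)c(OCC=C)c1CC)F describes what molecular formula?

Heavy atoms from the SMILES: 18 C, 1 Cl, 1 F, 1 N, 4 O.
Implicit hydrogens by atom environment:
  8 × C: 2 H each → 16
  5 × C (aromatic): no H
  2 × C: 3 H each → 6
  2 × C: no H
  2 × O: 1 H each → 2
  2 × O: no H
  1 × C: 1 H
  1 × Cl: no H
  1 × F: no H
  1 × N (aromatic): no H
  Total hydrogens = 25.
Molecular formula: C18H25ClFNO4

C18H25ClFNO4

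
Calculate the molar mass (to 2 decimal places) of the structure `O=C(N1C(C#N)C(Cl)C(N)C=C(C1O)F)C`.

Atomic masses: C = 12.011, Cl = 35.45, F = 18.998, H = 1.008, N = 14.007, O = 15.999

Molecular formula: C9H11ClFN3O2.
M = 9×12.011 + 1×35.45 + 1×18.998 + 11×1.008 + 3×14.007 + 2×15.999 = 247.65 g/mol.

247.65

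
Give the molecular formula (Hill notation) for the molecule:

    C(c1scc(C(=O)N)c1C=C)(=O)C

C9H9NO2S

Heavy atoms from the SMILES: 9 C, 1 N, 2 O, 1 S.
Implicit hydrogens by atom environment:
  3 × C (aromatic): no H
  2 × C: no H
  2 × O: no H
  1 × C: 3 H
  1 × C: 2 H
  1 × C (aromatic): 1 H
  1 × C: 1 H
  1 × N: 2 H
  1 × S (aromatic): no H
  Total hydrogens = 9.
Molecular formula: C9H9NO2S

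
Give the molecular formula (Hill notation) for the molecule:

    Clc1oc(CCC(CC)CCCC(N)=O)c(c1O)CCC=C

Heavy atoms from the SMILES: 17 C, 1 Cl, 1 N, 3 O.
Implicit hydrogens by atom environment:
  9 × C: 2 H each → 18
  4 × C (aromatic): no H
  2 × C: 1 H each → 2
  1 × C: 3 H
  1 × C: no H
  1 × Cl: no H
  1 × N: 2 H
  1 × O: 1 H
  1 × O (aromatic): no H
  1 × O: no H
  Total hydrogens = 26.
Molecular formula: C17H26ClNO3

C17H26ClNO3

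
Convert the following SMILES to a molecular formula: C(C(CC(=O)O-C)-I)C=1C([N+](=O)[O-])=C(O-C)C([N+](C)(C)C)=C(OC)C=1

Heavy atoms from the SMILES: 16 C, 1 I, 2 N, 6 O.
Implicit hydrogens by atom environment:
  6 × C: 3 H each → 18
  5 × C (aromatic): no H
  5 × O: no H
  2 × C: 2 H each → 4
  2 × N (charge +1): no H
  1 × C (aromatic): 1 H
  1 × C: 1 H
  1 × C: no H
  1 × I: no H
  1 × O (charge -1): no H
  Total hydrogens = 24.
Net charge +1.
Molecular formula: C16H24IN2O6+

C16H24IN2O6+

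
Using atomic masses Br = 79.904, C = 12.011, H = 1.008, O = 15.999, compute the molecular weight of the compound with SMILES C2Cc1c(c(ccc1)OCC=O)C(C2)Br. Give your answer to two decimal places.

Molecular formula: C12H13BrO2.
M = 1×79.904 + 12×12.011 + 13×1.008 + 2×15.999 = 269.14 g/mol.

269.14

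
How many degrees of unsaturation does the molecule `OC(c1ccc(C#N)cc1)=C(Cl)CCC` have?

7

Molecular formula from the SMILES: C12H12ClNO.
DoU = (2C + 2 + N − H − X)/2 = (2·12 + 2 + 1 − 12 − 1)/2 = 14/2 = 7.
(Structurally: 1 ring(s) + 6 π bond(s) = 7.)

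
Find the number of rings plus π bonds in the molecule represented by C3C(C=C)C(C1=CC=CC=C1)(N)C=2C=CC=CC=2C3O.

10

Molecular formula from the SMILES: C18H19NO.
DoU = (2C + 2 + N − H − X)/2 = (2·18 + 2 + 1 − 19 − 0)/2 = 20/2 = 10.
(Structurally: 3 ring(s) + 7 π bond(s) = 10.)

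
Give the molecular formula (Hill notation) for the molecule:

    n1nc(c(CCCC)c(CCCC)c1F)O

C12H19FN2O

Heavy atoms from the SMILES: 12 C, 1 F, 2 N, 1 O.
Implicit hydrogens by atom environment:
  6 × C: 2 H each → 12
  4 × C (aromatic): no H
  2 × C: 3 H each → 6
  2 × N (aromatic): no H
  1 × F: no H
  1 × O: 1 H
  Total hydrogens = 19.
Molecular formula: C12H19FN2O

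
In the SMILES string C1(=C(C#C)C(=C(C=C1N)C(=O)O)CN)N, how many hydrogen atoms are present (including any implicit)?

11

Hydrogens are implicit in SMILES; fill each atom to its normal valence:
  5 × C (aromatic): no H
  3 × N: 2 H each → 6
  2 × C: no H
  1 × C: 2 H
  1 × C (aromatic): 1 H
  1 × C: 1 H
  1 × O: 1 H
  1 × O: no H
  Total hydrogens = 11.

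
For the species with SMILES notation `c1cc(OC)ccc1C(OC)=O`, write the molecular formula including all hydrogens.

Heavy atoms from the SMILES: 9 C, 3 O.
Implicit hydrogens by atom environment:
  4 × C (aromatic): 1 H each → 4
  3 × O: no H
  2 × C: 3 H each → 6
  2 × C (aromatic): no H
  1 × C: no H
  Total hydrogens = 10.
Molecular formula: C9H10O3

C9H10O3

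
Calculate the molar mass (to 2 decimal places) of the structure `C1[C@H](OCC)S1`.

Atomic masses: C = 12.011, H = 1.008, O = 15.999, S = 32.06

104.17

Molecular formula: C4H8OS.
M = 4×12.011 + 8×1.008 + 1×15.999 + 1×32.06 = 104.17 g/mol.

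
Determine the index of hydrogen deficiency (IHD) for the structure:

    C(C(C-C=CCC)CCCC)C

1

Molecular formula from the SMILES: C12H24.
DoU = (2C + 2 + N − H − X)/2 = (2·12 + 2 + 0 − 24 − 0)/2 = 2/2 = 1.
(Structurally: 0 ring(s) + 1 π bond(s) = 1.)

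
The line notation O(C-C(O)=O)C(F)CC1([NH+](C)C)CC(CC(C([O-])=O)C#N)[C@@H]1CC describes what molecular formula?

C16H25FN2O5

Heavy atoms from the SMILES: 16 C, 1 F, 2 N, 5 O.
Implicit hydrogens by atom environment:
  5 × C: 2 H each → 10
  4 × C: 1 H each → 4
  4 × C: no H
  3 × C: 3 H each → 9
  3 × O: no H
  1 × F: no H
  1 × N (charge +1): 1 H
  1 × N: no H
  1 × O: 1 H
  1 × O (charge -1): no H
  Total hydrogens = 25.
Molecular formula: C16H25FN2O5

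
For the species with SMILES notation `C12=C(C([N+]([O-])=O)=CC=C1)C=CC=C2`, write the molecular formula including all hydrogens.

Heavy atoms from the SMILES: 10 C, 1 N, 2 O.
Implicit hydrogens by atom environment:
  7 × C (aromatic): 1 H each → 7
  3 × C (aromatic): no H
  1 × N (charge +1): no H
  1 × O: no H
  1 × O (charge -1): no H
  Total hydrogens = 7.
Molecular formula: C10H7NO2

C10H7NO2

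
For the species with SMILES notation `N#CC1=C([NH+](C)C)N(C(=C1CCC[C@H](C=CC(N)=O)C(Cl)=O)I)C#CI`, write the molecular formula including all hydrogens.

Heavy atoms from the SMILES: 17 C, 1 Cl, 2 I, 4 N, 2 O.
Implicit hydrogens by atom environment:
  5 × C: no H
  4 × C (aromatic): no H
  3 × C: 2 H each → 6
  3 × C: 1 H each → 3
  2 × C: 3 H each → 6
  2 × I: no H
  2 × O: no H
  1 × Cl: no H
  1 × N: 2 H
  1 × N (charge +1): 1 H
  1 × N (aromatic): no H
  1 × N: no H
  Total hydrogens = 18.
Net charge +1.
Molecular formula: C17H18ClI2N4O2+

C17H18ClI2N4O2+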